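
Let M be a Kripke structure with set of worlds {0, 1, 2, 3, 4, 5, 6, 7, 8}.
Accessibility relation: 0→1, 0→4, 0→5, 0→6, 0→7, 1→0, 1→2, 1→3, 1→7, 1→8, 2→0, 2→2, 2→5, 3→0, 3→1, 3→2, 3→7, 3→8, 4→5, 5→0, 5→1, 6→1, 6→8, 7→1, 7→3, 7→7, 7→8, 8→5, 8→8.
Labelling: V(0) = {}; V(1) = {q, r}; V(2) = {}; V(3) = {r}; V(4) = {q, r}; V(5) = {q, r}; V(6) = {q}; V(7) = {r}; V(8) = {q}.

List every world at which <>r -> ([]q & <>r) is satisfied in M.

Let φ = <>r -> ([]q & <>r). Evaluate φ at each world:
  0 (successors {1, 4, 5, 6, 7}): φ is false.
  1 (successors {0, 2, 3, 7, 8}): φ is false.
  2 (successors {0, 2, 5}): φ is false.
  3 (successors {0, 1, 2, 7, 8}): φ is false.
  4 (successors {5}): φ is true.
  5 (successors {0, 1}): φ is false.
  6 (successors {1, 8}): φ is true.
  7 (successors {1, 3, 7, 8}): φ is false.
  8 (successors {5, 8}): φ is true.
For instance, at 4:
  At 4: <>r is true, []q & <>r is true, so <>r -> ([]q & <>r) is true.
    At 4: <>r requires r at some successor in {5}.
      r holds at 5, so <>r is true at 4.
    At 4: []q is true, <>r is true, so []q & <>r is true.
      At 4: []q requires q at every successor {5}.
        At 5: q is true.
      So []q is true at 4.
      At 4: <>r requires r at some successor in {5}.
        r holds at 5, so <>r is true at 4.
Satisfying worlds: {4, 6, 8}

4, 6, 8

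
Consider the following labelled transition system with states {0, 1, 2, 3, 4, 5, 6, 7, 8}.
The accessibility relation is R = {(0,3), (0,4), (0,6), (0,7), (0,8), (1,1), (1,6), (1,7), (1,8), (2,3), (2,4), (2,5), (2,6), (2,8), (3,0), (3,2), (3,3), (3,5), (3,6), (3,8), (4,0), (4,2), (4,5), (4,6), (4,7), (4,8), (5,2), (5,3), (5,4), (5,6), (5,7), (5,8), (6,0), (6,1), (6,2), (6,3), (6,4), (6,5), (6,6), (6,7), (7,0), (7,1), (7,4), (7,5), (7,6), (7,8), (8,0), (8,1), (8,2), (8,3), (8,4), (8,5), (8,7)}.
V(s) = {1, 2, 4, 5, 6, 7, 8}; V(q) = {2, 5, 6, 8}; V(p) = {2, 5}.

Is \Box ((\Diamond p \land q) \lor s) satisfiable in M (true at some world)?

Let φ = \Box ((\Diamond p \land q) \lor s). Evaluate φ at each world:
  0 (successors {3, 4, 6, 7, 8}): φ is false.
  1 (successors {1, 6, 7, 8}): φ is true.
  2 (successors {3, 4, 5, 6, 8}): φ is false.
  3 (successors {0, 2, 3, 5, 6, 8}): φ is false.
  4 (successors {0, 2, 5, 6, 7, 8}): φ is false.
  5 (successors {2, 3, 4, 6, 7, 8}): φ is false.
  6 (successors {0, 1, 2, 3, 4, 5, 6, 7}): φ is false.
  7 (successors {0, 1, 4, 5, 6, 8}): φ is false.
  8 (successors {0, 1, 2, 3, 4, 5, 7}): φ is false.
Detail at 1 (witness):
  At 1: \Box ((\Diamond p \land q) \lor s) requires (\Diamond p \land q) \lor s at every successor {1, 6, 7, 8}.
    At 1: (\Diamond p \land q) \lor s is true.
    At 6: (\Diamond p \land q) \lor s is true.
    At 7: (\Diamond p \land q) \lor s is true.
    At 8: (\Diamond p \land q) \lor s is true.
  So \Box ((\Diamond p \land q) \lor s) is true at 1.

Yes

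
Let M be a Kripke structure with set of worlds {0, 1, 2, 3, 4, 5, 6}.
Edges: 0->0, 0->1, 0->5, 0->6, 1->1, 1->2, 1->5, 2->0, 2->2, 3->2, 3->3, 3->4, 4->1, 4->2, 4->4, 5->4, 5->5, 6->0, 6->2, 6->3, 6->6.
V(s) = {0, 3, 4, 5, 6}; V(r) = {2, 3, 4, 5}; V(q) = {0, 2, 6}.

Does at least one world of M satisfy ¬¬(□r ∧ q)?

Let φ = ¬¬(□r ∧ q). Evaluate φ at each world:
  0 (successors {0, 1, 5, 6}): φ is false.
  1 (successors {1, 2, 5}): φ is false.
  2 (successors {0, 2}): φ is false.
  3 (successors {2, 3, 4}): φ is false.
  4 (successors {1, 2, 4}): φ is false.
  5 (successors {4, 5}): φ is false.
  6 (successors {0, 2, 3, 6}): φ is false.
For instance, at 1:
  At 1: ¬(□r ∧ q) is true, so ¬¬(□r ∧ q) is false.
    At 1: □r ∧ q is false, so ¬(□r ∧ q) is true.
      At 1: □r is false, q is false, so □r ∧ q is false.

No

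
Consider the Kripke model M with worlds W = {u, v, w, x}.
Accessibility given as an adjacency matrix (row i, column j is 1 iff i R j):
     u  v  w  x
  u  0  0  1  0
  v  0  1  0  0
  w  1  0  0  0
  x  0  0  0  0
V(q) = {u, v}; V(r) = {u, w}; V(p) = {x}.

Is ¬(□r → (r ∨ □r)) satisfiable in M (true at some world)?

Let φ = ¬(□r → (r ∨ □r)). Evaluate φ at each world:
  u (successors {w}): φ is false.
  v (successors {v}): φ is false.
  w (successors {u}): φ is false.
  x (successors ∅): φ is false.
For instance, at v:
  At v: □r → (r ∨ □r) is true, so ¬(□r → (r ∨ □r)) is false.
    At v: □r is false, r ∨ □r is false, so □r → (r ∨ □r) is true.
      At v: □r requires r at every successor {v}.
        r fails at v, so □r is false at v.
      At v: r is false, □r is false, so r ∨ □r is false.

No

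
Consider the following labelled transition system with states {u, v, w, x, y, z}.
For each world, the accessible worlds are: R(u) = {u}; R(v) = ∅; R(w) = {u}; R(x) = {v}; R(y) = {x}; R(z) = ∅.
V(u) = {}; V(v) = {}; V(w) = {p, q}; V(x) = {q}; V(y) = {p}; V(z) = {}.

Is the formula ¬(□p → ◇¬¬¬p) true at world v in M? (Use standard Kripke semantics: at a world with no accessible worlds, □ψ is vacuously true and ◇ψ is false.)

At v: □p → ◇¬¬¬p is false, so ¬(□p → ◇¬¬¬p) is true.
  At v: □p is true, ◇¬¬¬p is false, so □p → ◇¬¬¬p is false.
    At v: no accessible worlds, so □p holds vacuously.
    At v: no accessible worlds, so ◇¬¬¬p is false.

Yes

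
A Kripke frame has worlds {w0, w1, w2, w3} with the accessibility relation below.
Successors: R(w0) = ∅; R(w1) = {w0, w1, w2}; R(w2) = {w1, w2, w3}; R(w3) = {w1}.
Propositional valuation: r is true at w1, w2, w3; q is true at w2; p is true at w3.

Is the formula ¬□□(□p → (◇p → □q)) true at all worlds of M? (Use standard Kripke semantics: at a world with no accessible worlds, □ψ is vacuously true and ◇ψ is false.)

No

Recall that □ψ holds at a world iff ψ holds at every accessible world, and ◇ψ holds iff ψ holds at some accessible world.
Let φ = ¬□□(□p → (◇p → □q)). Evaluate φ at each world:
  w0 (successors ∅): φ is false.
  w1 (successors {w0, w1, w2}): φ is false.
  w2 (successors {w1, w2, w3}): φ is false.
  w3 (successors {w1}): φ is false.
Detail at w0 (counterexample):
  At w0: □□(□p → (◇p → □q)) is true, so ¬□□(□p → (◇p → □q)) is false.
    At w0: no accessible worlds, so □□(□p → (◇p → □q)) holds vacuously.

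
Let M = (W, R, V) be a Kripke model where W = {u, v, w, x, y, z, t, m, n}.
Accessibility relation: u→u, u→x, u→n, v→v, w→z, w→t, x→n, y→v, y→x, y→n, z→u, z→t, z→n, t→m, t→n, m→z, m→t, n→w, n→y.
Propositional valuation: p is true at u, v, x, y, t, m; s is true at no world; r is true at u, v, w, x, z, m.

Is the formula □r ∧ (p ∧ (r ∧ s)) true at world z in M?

No

Recall that □ψ holds at a world iff ψ holds at every accessible world, and ◇ψ holds iff ψ holds at some accessible world.
At z: □r is false, p ∧ (r ∧ s) is false, so □r ∧ (p ∧ (r ∧ s)) is false.
  At z: □r requires r at every successor {u, t, n}.
    r fails at t, so □r is false at z.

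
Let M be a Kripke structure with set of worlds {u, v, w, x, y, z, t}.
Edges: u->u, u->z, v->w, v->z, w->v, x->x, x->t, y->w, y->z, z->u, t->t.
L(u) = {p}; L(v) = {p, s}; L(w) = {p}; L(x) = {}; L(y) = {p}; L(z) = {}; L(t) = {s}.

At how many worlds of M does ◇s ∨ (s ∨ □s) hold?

Recall that □ψ holds at a world iff ψ holds at every accessible world, and ◇ψ holds iff ψ holds at some accessible world.
Let φ = ◇s ∨ (s ∨ □s). Evaluate φ at each world:
  u (successors {u, z}): φ is false.
  v (successors {w, z}): φ is true.
  w (successors {v}): φ is true.
  x (successors {x, t}): φ is true.
  y (successors {w, z}): φ is false.
  z (successors {u}): φ is false.
  t (successors {t}): φ is true.
For instance, at v:
  At v: ◇s is false, s ∨ □s is true, so ◇s ∨ (s ∨ □s) is true.
    At v: ◇s requires s at some successor in {w, z}.
      At w: s is false.
      At z: s is false.
    So ◇s is false at v.
    At v: s is true, □s is false, so s ∨ □s is true.
      At v: □s requires s at every successor {w, z}.
        s fails at w, so □s is false at v.
Satisfying worlds: {v, w, x, t}

4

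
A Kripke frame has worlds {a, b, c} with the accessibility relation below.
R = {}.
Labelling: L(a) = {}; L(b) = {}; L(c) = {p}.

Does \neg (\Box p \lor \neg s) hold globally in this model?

No

Let φ = \neg (\Box p \lor \neg s). Evaluate φ at each world:
  a (successors ∅): φ is false.
  b (successors ∅): φ is false.
  c (successors ∅): φ is false.
Detail at a (counterexample):
  At a: \Box p \lor \neg s is true, so \neg (\Box p \lor \neg s) is false.
    At a: \Box p is true, \neg s is true, so \Box p \lor \neg s is true.
      At a: no accessible worlds, so \Box p holds vacuously.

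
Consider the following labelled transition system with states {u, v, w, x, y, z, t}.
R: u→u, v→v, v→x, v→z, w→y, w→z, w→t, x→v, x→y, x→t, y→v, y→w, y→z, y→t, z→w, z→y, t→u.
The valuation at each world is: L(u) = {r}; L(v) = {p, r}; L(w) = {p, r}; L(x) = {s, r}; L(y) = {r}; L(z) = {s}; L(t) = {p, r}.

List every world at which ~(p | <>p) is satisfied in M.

u

Let φ = ~(p | <>p). Evaluate φ at each world:
  u (successors {u}): φ is true.
  v (successors {v, x, z}): φ is false.
  w (successors {y, z, t}): φ is false.
  x (successors {v, y, t}): φ is false.
  y (successors {v, w, z, t}): φ is false.
  z (successors {w, y}): φ is false.
  t (successors {u}): φ is false.
For instance, at t:
  At t: p | <>p is true, so ~(p | <>p) is false.
    At t: p is true, <>p is false, so p | <>p is true.
      At t: <>p requires p at some successor in {u}.
        At u: p is false.
      So <>p is false at t.
Satisfying worlds: {u}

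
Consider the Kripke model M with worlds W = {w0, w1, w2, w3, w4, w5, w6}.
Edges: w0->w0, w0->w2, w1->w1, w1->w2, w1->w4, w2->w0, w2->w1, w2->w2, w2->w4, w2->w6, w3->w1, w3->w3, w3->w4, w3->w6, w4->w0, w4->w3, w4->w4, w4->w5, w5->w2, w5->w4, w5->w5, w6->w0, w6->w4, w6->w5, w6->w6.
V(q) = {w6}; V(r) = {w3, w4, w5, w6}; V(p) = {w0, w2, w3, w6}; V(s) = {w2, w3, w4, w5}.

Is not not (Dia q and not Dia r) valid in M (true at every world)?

Recall that Dia ψ holds at a world iff ψ holds at some accessible world.
Let φ = not not (Dia q and not Dia r). Evaluate φ at each world:
  w0 (successors {w0, w2}): φ is false.
  w1 (successors {w1, w2, w4}): φ is false.
  w2 (successors {w0, w1, w2, w4, w6}): φ is false.
  w3 (successors {w1, w3, w4, w6}): φ is false.
  w4 (successors {w0, w3, w4, w5}): φ is false.
  w5 (successors {w2, w4, w5}): φ is false.
  w6 (successors {w0, w4, w5, w6}): φ is false.
Detail at w0 (counterexample):
  At w0: not (Dia q and not Dia r) is true, so not not (Dia q and not Dia r) is false.
    At w0: Dia q and not Dia r is false, so not (Dia q and not Dia r) is true.
      At w0: Dia q is false, not Dia r is true, so Dia q and not Dia r is false.

No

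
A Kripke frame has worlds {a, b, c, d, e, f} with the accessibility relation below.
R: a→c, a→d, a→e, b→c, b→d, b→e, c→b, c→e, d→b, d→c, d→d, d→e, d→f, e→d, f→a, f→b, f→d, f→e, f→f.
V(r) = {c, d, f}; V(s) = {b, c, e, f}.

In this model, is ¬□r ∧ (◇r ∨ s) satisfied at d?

Recall that □ψ holds at a world iff ψ holds at every accessible world, and ◇ψ holds iff ψ holds at some accessible world.
At d: ¬□r is true, ◇r ∨ s is true, so ¬□r ∧ (◇r ∨ s) is true.
  At d: □r is false, so ¬□r is true.
    At d: □r requires r at every successor {b, c, d, e, f}.
      r fails at b, so □r is false at d.
  At d: ◇r is true, s is false, so ◇r ∨ s is true.
    At d: ◇r requires r at some successor in {b, c, d, e, f}.
      r holds at c, so ◇r is true at d.

Yes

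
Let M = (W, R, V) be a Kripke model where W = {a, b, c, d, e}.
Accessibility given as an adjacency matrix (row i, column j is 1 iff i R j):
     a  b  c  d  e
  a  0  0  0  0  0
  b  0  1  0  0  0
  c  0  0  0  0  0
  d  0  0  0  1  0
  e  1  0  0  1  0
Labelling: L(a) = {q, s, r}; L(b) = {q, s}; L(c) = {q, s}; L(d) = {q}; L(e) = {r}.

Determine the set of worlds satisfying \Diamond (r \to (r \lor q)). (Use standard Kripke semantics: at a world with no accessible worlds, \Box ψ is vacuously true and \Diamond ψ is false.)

b, d, e

Recall that \Diamond ψ holds at a world iff ψ holds at some accessible world.
Let φ = \Diamond (r \to (r \lor q)). Evaluate φ at each world:
  a (successors ∅): φ is false.
  b (successors {b}): φ is true.
  c (successors ∅): φ is false.
  d (successors {d}): φ is true.
  e (successors {a, d}): φ is true.
For instance, at e:
  At e: \Diamond (r \to (r \lor q)) requires r \to (r \lor q) at some successor in {a, d}.
    r \to (r \lor q) holds at a, so \Diamond (r \to (r \lor q)) is true at e.
Satisfying worlds: {b, d, e}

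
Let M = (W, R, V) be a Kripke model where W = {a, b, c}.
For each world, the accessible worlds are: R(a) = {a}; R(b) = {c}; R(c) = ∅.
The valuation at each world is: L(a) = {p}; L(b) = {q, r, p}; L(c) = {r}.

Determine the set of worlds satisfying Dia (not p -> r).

Let φ = Dia (not p -> r). Evaluate φ at each world:
  a (successors {a}): φ is true.
  b (successors {c}): φ is true.
  c (successors ∅): φ is false.
For instance, at a:
  At a: Dia (not p -> r) requires not p -> r at some successor in {a}.
    not p -> r holds at a, so Dia (not p -> r) is true at a.
Satisfying worlds: {a, b}

a, b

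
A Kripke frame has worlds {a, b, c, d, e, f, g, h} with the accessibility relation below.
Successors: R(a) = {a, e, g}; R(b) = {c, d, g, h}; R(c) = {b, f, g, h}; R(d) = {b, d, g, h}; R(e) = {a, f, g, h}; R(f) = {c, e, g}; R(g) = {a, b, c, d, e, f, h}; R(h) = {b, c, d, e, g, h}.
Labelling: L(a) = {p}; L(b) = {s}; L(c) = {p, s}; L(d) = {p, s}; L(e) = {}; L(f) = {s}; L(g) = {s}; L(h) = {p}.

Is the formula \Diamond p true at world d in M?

Recall that \Diamond ψ holds at a world iff ψ holds at some accessible world.
At d: \Diamond p requires p at some successor in {b, d, g, h}.
  p holds at d, so \Diamond p is true at d.

Yes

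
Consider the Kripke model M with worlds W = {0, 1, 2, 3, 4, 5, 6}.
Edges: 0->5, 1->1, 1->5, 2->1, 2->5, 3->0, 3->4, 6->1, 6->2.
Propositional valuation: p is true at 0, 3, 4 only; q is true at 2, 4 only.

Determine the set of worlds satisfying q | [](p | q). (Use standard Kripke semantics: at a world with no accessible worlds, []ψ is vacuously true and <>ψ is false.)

2, 3, 4, 5

Let φ = q | [](p | q). Evaluate φ at each world:
  0 (successors {5}): φ is false.
  1 (successors {1, 5}): φ is false.
  2 (successors {1, 5}): φ is true.
  3 (successors {0, 4}): φ is true.
  4 (successors ∅): φ is true.
  5 (successors ∅): φ is true.
  6 (successors {1, 2}): φ is false.
For instance, at 6:
  At 6: q is false, [](p | q) is false, so q | [](p | q) is false.
    At 6: [](p | q) requires p | q at every successor {1, 2}.
      p | q fails at 1, so [](p | q) is false at 6.
Satisfying worlds: {2, 3, 4, 5}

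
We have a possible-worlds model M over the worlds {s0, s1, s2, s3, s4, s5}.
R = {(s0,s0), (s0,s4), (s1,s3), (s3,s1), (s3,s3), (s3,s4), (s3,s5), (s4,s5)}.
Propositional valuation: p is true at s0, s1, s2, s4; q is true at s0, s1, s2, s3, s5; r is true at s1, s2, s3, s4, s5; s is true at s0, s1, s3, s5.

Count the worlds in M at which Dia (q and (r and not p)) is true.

Let φ = Dia (q and (r and not p)). Evaluate φ at each world:
  s0 (successors {s0, s4}): φ is false.
  s1 (successors {s3}): φ is true.
  s2 (successors ∅): φ is false.
  s3 (successors {s1, s3, s4, s5}): φ is true.
  s4 (successors {s5}): φ is true.
  s5 (successors ∅): φ is false.
For instance, at s1:
  At s1: Dia (q and (r and not p)) requires q and (r and not p) at some successor in {s3}.
    q and (r and not p) holds at s3, so Dia (q and (r and not p)) is true at s1.
Satisfying worlds: {s1, s3, s4}

3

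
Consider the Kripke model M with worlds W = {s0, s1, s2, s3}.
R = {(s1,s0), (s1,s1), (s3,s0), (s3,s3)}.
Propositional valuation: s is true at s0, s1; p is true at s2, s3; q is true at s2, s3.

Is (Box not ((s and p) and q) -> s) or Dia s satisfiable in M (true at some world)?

Let φ = (Box not ((s and p) and q) -> s) or Dia s. Evaluate φ at each world:
  s0 (successors ∅): φ is true.
  s1 (successors {s0, s1}): φ is true.
  s2 (successors ∅): φ is false.
  s3 (successors {s0, s3}): φ is true.
Detail at s0 (witness):
  At s0: Box not ((s and p) and q) -> s is true, Dia s is false, so (Box not ((s and p) and q) -> s) or Dia s is true.
    At s0: Box not ((s and p) and q) is true, s is true, so Box not ((s and p) and q) -> s is true.
      At s0: no accessible worlds, so Box not ((s and p) and q) holds vacuously.
    At s0: no accessible worlds, so Dia s is false.

Yes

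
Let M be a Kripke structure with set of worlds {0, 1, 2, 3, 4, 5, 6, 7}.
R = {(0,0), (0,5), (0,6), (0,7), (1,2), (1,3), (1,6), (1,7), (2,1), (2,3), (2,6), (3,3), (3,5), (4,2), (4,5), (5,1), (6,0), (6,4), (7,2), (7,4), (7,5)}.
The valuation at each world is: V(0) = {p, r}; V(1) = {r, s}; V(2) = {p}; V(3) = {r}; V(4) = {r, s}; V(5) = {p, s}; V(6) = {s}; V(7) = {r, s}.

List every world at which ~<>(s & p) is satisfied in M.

1, 2, 5, 6

Recall that <>ψ holds at a world iff ψ holds at some accessible world.
Let φ = ~<>(s & p). Evaluate φ at each world:
  0 (successors {0, 5, 6, 7}): φ is false.
  1 (successors {2, 3, 6, 7}): φ is true.
  2 (successors {1, 3, 6}): φ is true.
  3 (successors {3, 5}): φ is false.
  4 (successors {2, 5}): φ is false.
  5 (successors {1}): φ is true.
  6 (successors {0, 4}): φ is true.
  7 (successors {2, 4, 5}): φ is false.
For instance, at 1:
  At 1: <>(s & p) is false, so ~<>(s & p) is true.
    At 1: <>(s & p) requires s & p at some successor in {2, 3, 6, 7}.
      At 2: s & p is false.
      At 3: s & p is false.
      At 6: s & p is false.
      At 7: s & p is false.
    So <>(s & p) is false at 1.
Satisfying worlds: {1, 2, 5, 6}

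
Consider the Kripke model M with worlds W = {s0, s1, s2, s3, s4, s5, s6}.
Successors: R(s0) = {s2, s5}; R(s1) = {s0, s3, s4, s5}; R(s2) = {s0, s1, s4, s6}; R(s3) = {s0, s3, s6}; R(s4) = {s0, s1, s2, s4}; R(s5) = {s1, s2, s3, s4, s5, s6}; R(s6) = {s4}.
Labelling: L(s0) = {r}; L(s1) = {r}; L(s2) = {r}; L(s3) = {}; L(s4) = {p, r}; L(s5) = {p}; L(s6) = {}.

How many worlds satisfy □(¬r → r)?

2

Let φ = □(¬r → r). Evaluate φ at each world:
  s0 (successors {s2, s5}): φ is false.
  s1 (successors {s0, s3, s4, s5}): φ is false.
  s2 (successors {s0, s1, s4, s6}): φ is false.
  s3 (successors {s0, s3, s6}): φ is false.
  s4 (successors {s0, s1, s2, s4}): φ is true.
  s5 (successors {s1, s2, s3, s4, s5, s6}): φ is false.
  s6 (successors {s4}): φ is true.
For instance, at s6:
  At s6: □(¬r → r) requires ¬r → r at every successor {s4}.
    At s4: ¬r → r is true.
  So □(¬r → r) is true at s6.
Satisfying worlds: {s4, s6}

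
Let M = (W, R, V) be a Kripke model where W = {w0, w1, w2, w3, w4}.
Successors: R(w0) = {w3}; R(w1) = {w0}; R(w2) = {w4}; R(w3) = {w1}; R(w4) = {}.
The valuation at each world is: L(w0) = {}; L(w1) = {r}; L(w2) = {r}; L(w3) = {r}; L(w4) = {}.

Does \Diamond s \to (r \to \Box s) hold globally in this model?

Yes

Let φ = \Diamond s \to (r \to \Box s). Evaluate φ at each world:
  w0 (successors {w3}): φ is true.
  w1 (successors {w0}): φ is true.
  w2 (successors {w4}): φ is true.
  w3 (successors {w1}): φ is true.
  w4 (successors ∅): φ is true.
For instance, at w3:
  At w3: \Diamond s is false, r \to \Box s is false, so \Diamond s \to (r \to \Box s) is true.
    At w3: \Diamond s requires s at some successor in {w1}.
      At w1: s is false.
    So \Diamond s is false at w3.
    At w3: r is true, \Box s is false, so r \to \Box s is false.
      At w3: \Box s requires s at every successor {w1}.
        s fails at w1, so \Box s is false at w3.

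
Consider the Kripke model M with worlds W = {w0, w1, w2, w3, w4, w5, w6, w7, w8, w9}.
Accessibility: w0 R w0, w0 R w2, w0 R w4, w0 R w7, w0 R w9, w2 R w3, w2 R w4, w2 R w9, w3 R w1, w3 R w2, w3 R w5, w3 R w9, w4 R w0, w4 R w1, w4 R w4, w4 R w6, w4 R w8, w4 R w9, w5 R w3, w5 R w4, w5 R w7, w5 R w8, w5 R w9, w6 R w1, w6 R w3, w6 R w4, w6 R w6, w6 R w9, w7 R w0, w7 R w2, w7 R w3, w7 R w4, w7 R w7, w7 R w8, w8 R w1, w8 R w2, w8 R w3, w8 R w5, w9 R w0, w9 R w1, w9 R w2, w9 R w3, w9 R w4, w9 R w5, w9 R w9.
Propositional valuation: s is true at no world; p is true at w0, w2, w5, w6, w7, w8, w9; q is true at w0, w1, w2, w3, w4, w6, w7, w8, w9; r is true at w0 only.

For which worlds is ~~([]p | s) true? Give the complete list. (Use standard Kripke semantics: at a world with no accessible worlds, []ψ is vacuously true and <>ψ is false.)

w1

Recall that []ψ holds at a world iff ψ holds at every accessible world, and <>ψ holds iff ψ holds at some accessible world.
Let φ = ~~([]p | s). Evaluate φ at each world:
  w0 (successors {w0, w2, w4, w7, w9}): φ is false.
  w1 (successors ∅): φ is true.
  w2 (successors {w3, w4, w9}): φ is false.
  w3 (successors {w1, w2, w5, w9}): φ is false.
  w4 (successors {w0, w1, w4, w6, w8, w9}): φ is false.
  w5 (successors {w3, w4, w7, w8, w9}): φ is false.
  w6 (successors {w1, w3, w4, w6, w9}): φ is false.
  w7 (successors {w0, w2, w3, w4, w7, w8}): φ is false.
  w8 (successors {w1, w2, w3, w5}): φ is false.
  w9 (successors {w0, w1, w2, w3, w4, w5, w9}): φ is false.
For instance, at w2:
  At w2: ~([]p | s) is true, so ~~([]p | s) is false.
    At w2: []p | s is false, so ~([]p | s) is true.
      At w2: []p is false, s is false, so []p | s is false.
Satisfying worlds: {w1}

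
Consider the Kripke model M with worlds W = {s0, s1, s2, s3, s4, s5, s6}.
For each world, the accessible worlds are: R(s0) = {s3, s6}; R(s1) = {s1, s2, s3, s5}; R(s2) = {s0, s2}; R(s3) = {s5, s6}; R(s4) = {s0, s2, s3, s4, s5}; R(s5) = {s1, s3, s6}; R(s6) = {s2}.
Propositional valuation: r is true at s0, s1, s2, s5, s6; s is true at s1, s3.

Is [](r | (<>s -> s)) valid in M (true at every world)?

No

Recall that []ψ holds at a world iff ψ holds at every accessible world, and <>ψ holds iff ψ holds at some accessible world.
Let φ = [](r | (<>s -> s)). Evaluate φ at each world:
  s0 (successors {s3, s6}): φ is true.
  s1 (successors {s1, s2, s3, s5}): φ is true.
  s2 (successors {s0, s2}): φ is true.
  s3 (successors {s5, s6}): φ is true.
  s4 (successors {s0, s2, s3, s4, s5}): φ is false.
  s5 (successors {s1, s3, s6}): φ is true.
  s6 (successors {s2}): φ is true.
Detail at s4 (counterexample):
  At s4: [](r | (<>s -> s)) requires r | (<>s -> s) at every successor {s0, s2, s3, s4, s5}.
    r | (<>s -> s) fails at s4, so [](r | (<>s -> s)) is false at s4.
      At s4: r is false, <>s -> s is false, so r | (<>s -> s) is false.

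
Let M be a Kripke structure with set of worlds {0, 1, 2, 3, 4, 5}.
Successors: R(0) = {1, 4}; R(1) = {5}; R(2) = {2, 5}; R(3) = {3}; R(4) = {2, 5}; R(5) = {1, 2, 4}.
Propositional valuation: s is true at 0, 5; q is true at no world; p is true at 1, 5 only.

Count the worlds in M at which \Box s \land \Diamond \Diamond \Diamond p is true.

Let φ = \Box s \land \Diamond \Diamond \Diamond p. Evaluate φ at each world:
  0 (successors {1, 4}): φ is false.
  1 (successors {5}): φ is true.
  2 (successors {2, 5}): φ is false.
  3 (successors {3}): φ is false.
  4 (successors {2, 5}): φ is false.
  5 (successors {1, 2, 4}): φ is false.
For instance, at 4:
  At 4: \Box s is false, \Diamond \Diamond \Diamond p is true, so \Box s \land \Diamond \Diamond \Diamond p is false.
    At 4: \Box s requires s at every successor {2, 5}.
      s fails at 2, so \Box s is false at 4.
    At 4: \Diamond \Diamond \Diamond p requires \Diamond \Diamond p at some successor in {2, 5}.
      \Diamond \Diamond p holds at 2, so \Diamond \Diamond \Diamond p is true at 4.
Satisfying worlds: {1}

1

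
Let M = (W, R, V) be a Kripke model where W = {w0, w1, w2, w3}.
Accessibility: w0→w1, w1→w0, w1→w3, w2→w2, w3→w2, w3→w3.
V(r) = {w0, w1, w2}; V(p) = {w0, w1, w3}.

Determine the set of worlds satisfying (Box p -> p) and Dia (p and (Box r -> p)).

Recall that Box ψ holds at a world iff ψ holds at every accessible world, and Dia ψ holds iff ψ holds at some accessible world.
Let φ = (Box p -> p) and Dia (p and (Box r -> p)). Evaluate φ at each world:
  w0 (successors {w1}): φ is true.
  w1 (successors {w0, w3}): φ is true.
  w2 (successors {w2}): φ is false.
  w3 (successors {w2, w3}): φ is true.
For instance, at w2:
  At w2: Box p -> p is true, Dia (p and (Box r -> p)) is false, so (Box p -> p) and Dia (p and (Box r -> p)) is false.
    At w2: Box p is false, p is false, so Box p -> p is true.
      At w2: Box p requires p at every successor {w2}.
        p fails at w2, so Box p is false at w2.
    At w2: Dia (p and (Box r -> p)) requires p and (Box r -> p) at some successor in {w2}.
      At w2: p and (Box r -> p) is false.
    So Dia (p and (Box r -> p)) is false at w2.
Satisfying worlds: {w0, w1, w3}

w0, w1, w3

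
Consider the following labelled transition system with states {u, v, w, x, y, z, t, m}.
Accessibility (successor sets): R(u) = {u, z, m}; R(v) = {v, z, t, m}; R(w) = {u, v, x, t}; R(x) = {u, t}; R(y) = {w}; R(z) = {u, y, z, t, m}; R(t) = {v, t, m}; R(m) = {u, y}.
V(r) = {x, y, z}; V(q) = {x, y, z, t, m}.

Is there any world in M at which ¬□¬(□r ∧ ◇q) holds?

Let φ = ¬□¬(□r ∧ ◇q). Evaluate φ at each world:
  u (successors {u, z, m}): φ is false.
  v (successors {v, z, t, m}): φ is false.
  w (successors {u, v, x, t}): φ is false.
  x (successors {u, t}): φ is false.
  y (successors {w}): φ is false.
  z (successors {u, y, z, t, m}): φ is false.
  t (successors {v, t, m}): φ is false.
  m (successors {u, y}): φ is false.
For instance, at w:
  At w: □¬(□r ∧ ◇q) is true, so ¬□¬(□r ∧ ◇q) is false.
    At w: □¬(□r ∧ ◇q) requires ¬(□r ∧ ◇q) at every successor {u, v, x, t}.
      At u: ¬(□r ∧ ◇q) is true.
      At v: ¬(□r ∧ ◇q) is true.
      At x: ¬(□r ∧ ◇q) is true.
      At t: ¬(□r ∧ ◇q) is true.
    So □¬(□r ∧ ◇q) is true at w.

No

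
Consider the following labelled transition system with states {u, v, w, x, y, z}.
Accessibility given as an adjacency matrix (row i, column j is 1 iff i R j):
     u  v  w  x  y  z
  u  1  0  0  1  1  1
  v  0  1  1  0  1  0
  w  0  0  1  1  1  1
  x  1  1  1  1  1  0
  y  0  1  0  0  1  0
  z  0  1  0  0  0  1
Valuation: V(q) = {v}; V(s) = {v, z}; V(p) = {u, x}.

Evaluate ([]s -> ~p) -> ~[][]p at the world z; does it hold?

Yes

At z: []s -> ~p is true, ~[][]p is true, so ([]s -> ~p) -> ~[][]p is true.
  At z: []s is true, ~p is true, so []s -> ~p is true.
    At z: []s requires s at every successor {v, z}.
      At v: s is true.
      At z: s is true.
    So []s is true at z.
  At z: [][]p is false, so ~[][]p is true.
    At z: [][]p requires []p at every successor {v, z}.
      []p fails at v, so [][]p is false at z.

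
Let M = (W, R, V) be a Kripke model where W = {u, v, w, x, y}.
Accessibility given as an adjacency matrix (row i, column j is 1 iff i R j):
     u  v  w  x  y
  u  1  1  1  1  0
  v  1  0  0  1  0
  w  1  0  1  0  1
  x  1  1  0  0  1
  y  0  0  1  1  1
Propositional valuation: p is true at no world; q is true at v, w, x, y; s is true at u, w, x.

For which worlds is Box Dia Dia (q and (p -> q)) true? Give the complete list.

Let φ = Box Dia Dia (q and (p -> q)). Evaluate φ at each world:
  u (successors {u, v, w, x}): φ is true.
  v (successors {u, x}): φ is true.
  w (successors {u, w, y}): φ is true.
  x (successors {u, v, y}): φ is true.
  y (successors {w, x, y}): φ is true.
For instance, at w:
  At w: Box Dia Dia (q and (p -> q)) requires Dia Dia (q and (p -> q)) at every successor {u, w, y}.
      At u: Dia Dia (q and (p -> q)) requires Dia (q and (p -> q)) at some successor in {u, v, w, x}.
        Dia (q and (p -> q)) holds at u, so Dia Dia (q and (p -> q)) is true at u.
      At w: Dia Dia (q and (p -> q)) requires Dia (q and (p -> q)) at some successor in {u, w, y}.
        Dia (q and (p -> q)) holds at u, so Dia Dia (q and (p -> q)) is true at w.
      At y: Dia Dia (q and (p -> q)) requires Dia (q and (p -> q)) at some successor in {w, x, y}.
        Dia (q and (p -> q)) holds at w, so Dia Dia (q and (p -> q)) is true at y.
  So Box Dia Dia (q and (p -> q)) is true at w.
Satisfying worlds: {u, v, w, x, y}

u, v, w, x, y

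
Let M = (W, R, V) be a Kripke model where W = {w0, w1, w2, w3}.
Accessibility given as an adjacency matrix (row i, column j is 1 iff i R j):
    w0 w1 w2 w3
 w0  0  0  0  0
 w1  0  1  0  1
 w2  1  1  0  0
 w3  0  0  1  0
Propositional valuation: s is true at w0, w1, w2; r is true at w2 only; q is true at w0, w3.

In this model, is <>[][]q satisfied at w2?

Yes

At w2: <>[][]q requires [][]q at some successor in {w0, w1}.
  [][]q holds at w0, so <>[][]q is true at w2.
    At w0: no accessible worlds, so [][]q holds vacuously.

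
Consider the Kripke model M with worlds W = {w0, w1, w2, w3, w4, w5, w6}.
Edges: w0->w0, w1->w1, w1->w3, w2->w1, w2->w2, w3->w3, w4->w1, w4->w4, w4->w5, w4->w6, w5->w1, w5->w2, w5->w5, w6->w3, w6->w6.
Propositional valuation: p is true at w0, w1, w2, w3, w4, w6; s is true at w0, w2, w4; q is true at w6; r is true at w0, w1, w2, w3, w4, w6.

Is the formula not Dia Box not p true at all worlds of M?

Yes

Let φ = not Dia Box not p. Evaluate φ at each world:
  w0 (successors {w0}): φ is true.
  w1 (successors {w1, w3}): φ is true.
  w2 (successors {w1, w2}): φ is true.
  w3 (successors {w3}): φ is true.
  w4 (successors {w1, w4, w5, w6}): φ is true.
  w5 (successors {w1, w2, w5}): φ is true.
  w6 (successors {w3, w6}): φ is true.
For instance, at w1:
  At w1: Dia Box not p is false, so not Dia Box not p is true.
    At w1: Dia Box not p requires Box not p at some successor in {w1, w3}.
      At w1: Box not p is false.
      At w3: Box not p is false.
    So Dia Box not p is false at w1.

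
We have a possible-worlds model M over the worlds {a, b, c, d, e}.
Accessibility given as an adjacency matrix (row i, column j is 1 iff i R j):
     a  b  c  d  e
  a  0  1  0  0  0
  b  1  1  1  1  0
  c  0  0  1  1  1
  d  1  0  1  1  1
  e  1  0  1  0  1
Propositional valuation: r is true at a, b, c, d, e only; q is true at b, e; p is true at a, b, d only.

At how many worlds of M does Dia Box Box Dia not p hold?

Let φ = Dia Box Box Dia not p. Evaluate φ at each world:
  a (successors {b}): φ is false.
  b (successors {a, b, c, d}): φ is false.
  c (successors {c, d, e}): φ is false.
  d (successors {a, c, d, e}): φ is false.
  e (successors {a, c, e}): φ is false.
For instance, at a:
  At a: Dia Box Box Dia not p requires Box Box Dia not p at some successor in {b}.
    At b: Box Box Dia not p is false.
  So Dia Box Box Dia not p is false at a.
Satisfying worlds: none.

0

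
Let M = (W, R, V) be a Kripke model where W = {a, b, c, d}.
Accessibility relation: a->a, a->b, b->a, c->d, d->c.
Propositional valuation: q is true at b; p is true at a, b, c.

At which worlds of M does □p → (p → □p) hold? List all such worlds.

a, b, c, d

Let φ = □p → (p → □p). Evaluate φ at each world:
  a (successors {a, b}): φ is true.
  b (successors {a}): φ is true.
  c (successors {d}): φ is true.
  d (successors {c}): φ is true.
For instance, at d:
  At d: □p is true, p → □p is true, so □p → (p → □p) is true.
    At d: □p requires p at every successor {c}.
      At c: p is true.
    So □p is true at d.
    At d: p is false, □p is true, so p → □p is true.
      At d: □p requires p at every successor {c}.
        At c: p is true.
      So □p is true at d.
Satisfying worlds: {a, b, c, d}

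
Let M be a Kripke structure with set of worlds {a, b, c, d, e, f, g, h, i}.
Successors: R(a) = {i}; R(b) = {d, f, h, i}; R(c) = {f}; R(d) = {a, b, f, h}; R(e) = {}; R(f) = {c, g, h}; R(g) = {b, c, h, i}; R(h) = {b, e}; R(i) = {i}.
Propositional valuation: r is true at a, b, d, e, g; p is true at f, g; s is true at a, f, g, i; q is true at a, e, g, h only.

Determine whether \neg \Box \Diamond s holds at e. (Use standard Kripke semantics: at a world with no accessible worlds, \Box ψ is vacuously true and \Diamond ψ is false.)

At e: \Box \Diamond s is true, so \neg \Box \Diamond s is false.
  At e: no accessible worlds, so \Box \Diamond s holds vacuously.

No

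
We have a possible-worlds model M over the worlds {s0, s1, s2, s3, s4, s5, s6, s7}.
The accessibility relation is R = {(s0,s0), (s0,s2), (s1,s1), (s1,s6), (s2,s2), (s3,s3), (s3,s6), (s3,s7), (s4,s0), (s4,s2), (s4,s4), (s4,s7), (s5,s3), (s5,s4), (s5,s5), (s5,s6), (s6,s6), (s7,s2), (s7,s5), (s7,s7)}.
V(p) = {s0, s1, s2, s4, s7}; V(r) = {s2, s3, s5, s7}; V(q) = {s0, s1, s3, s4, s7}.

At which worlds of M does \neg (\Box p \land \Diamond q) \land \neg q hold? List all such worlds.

Let φ = \neg (\Box p \land \Diamond q) \land \neg q. Evaluate φ at each world:
  s0 (successors {s0, s2}): φ is false.
  s1 (successors {s1, s6}): φ is false.
  s2 (successors {s2}): φ is true.
  s3 (successors {s3, s6, s7}): φ is false.
  s4 (successors {s0, s2, s4, s7}): φ is false.
  s5 (successors {s3, s4, s5, s6}): φ is true.
  s6 (successors {s6}): φ is true.
  s7 (successors {s2, s5, s7}): φ is false.
For instance, at s5:
  At s5: \neg (\Box p \land \Diamond q) is true, \neg q is true, so \neg (\Box p \land \Diamond q) \land \neg q is true.
    At s5: \Box p \land \Diamond q is false, so \neg (\Box p \land \Diamond q) is true.
      At s5: \Box p is false, \Diamond q is true, so \Box p \land \Diamond q is false.
Satisfying worlds: {s2, s5, s6}

s2, s5, s6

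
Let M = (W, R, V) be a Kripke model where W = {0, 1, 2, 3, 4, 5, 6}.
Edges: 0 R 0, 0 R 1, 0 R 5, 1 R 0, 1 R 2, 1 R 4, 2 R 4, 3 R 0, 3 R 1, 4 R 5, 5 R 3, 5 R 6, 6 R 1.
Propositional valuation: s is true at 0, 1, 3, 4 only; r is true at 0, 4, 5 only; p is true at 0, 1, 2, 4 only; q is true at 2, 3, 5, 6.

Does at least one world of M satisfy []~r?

Let φ = []~r. Evaluate φ at each world:
  0 (successors {0, 1, 5}): φ is false.
  1 (successors {0, 2, 4}): φ is false.
  2 (successors {4}): φ is false.
  3 (successors {0, 1}): φ is false.
  4 (successors {5}): φ is false.
  5 (successors {3, 6}): φ is true.
  6 (successors {1}): φ is true.
Detail at 5 (witness):
  At 5: []~r requires ~r at every successor {3, 6}.
    At 3: ~r is true.
    At 6: ~r is true.
  So []~r is true at 5.

Yes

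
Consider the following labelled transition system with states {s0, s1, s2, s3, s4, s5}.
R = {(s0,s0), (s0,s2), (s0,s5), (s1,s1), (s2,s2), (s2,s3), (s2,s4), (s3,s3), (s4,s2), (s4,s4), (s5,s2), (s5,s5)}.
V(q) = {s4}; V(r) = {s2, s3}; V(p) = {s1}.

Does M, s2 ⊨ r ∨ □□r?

Yes

Recall that □ψ holds at a world iff ψ holds at every accessible world, and ◇ψ holds iff ψ holds at some accessible world.
At s2: r is true, □□r is false, so r ∨ □□r is true.
  At s2: □□r requires □r at every successor {s2, s3, s4}.
    □r fails at s2, so □□r is false at s2.
      At s2: □r requires r at every successor {s2, s3, s4}.
        r fails at s4, so □r is false at s2.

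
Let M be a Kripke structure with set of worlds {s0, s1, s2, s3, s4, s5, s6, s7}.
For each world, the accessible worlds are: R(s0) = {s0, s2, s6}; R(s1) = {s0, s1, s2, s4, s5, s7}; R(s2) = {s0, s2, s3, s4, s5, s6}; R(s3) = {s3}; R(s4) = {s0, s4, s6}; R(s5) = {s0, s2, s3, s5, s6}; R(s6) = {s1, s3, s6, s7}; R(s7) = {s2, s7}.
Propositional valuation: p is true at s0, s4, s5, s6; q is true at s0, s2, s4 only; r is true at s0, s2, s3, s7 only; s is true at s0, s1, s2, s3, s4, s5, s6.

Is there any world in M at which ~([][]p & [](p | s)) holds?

Yes

Recall that []ψ holds at a world iff ψ holds at every accessible world, and <>ψ holds iff ψ holds at some accessible world.
Let φ = ~([][]p & [](p | s)). Evaluate φ at each world:
  s0 (successors {s0, s2, s6}): φ is true.
  s1 (successors {s0, s1, s2, s4, s5, s7}): φ is true.
  s2 (successors {s0, s2, s3, s4, s5, s6}): φ is true.
  s3 (successors {s3}): φ is true.
  s4 (successors {s0, s4, s6}): φ is true.
  s5 (successors {s0, s2, s3, s5, s6}): φ is true.
  s6 (successors {s1, s3, s6, s7}): φ is true.
  s7 (successors {s2, s7}): φ is true.
Detail at s0 (witness):
  At s0: [][]p & [](p | s) is false, so ~([][]p & [](p | s)) is true.
    At s0: [][]p is false, [](p | s) is true, so [][]p & [](p | s) is false.
      At s0: [][]p requires []p at every successor {s0, s2, s6}.
        []p fails at s0, so [][]p is false at s0.
      At s0: [](p | s) requires p | s at every successor {s0, s2, s6}.
        At s0: p | s is true.
        At s2: p | s is true.
        At s6: p | s is true.
      So [](p | s) is true at s0.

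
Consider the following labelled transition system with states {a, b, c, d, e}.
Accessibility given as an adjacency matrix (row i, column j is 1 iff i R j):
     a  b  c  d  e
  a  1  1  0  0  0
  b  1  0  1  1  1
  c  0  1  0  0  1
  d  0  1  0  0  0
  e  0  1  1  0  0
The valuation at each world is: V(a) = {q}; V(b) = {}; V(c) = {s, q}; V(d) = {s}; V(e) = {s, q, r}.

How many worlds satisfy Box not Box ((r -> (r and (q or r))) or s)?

Let φ = Box not Box ((r -> (r and (q or r))) or s). Evaluate φ at each world:
  a (successors {a, b}): φ is false.
  b (successors {a, c, d, e}): φ is false.
  c (successors {b, e}): φ is false.
  d (successors {b}): φ is false.
  e (successors {b, c}): φ is false.
For instance, at c:
  At c: Box not Box ((r -> (r and (q or r))) or s) requires not Box ((r -> (r and (q or r))) or s) at every successor {b, e}.
    not Box ((r -> (r and (q or r))) or s) fails at b, so Box not Box ((r -> (r and (q or r))) or s) is false at c.
      At b: Box ((r -> (r and (q or r))) or s) is true, so not Box ((r -> (r and (q or r))) or s) is false.
Satisfying worlds: none.

0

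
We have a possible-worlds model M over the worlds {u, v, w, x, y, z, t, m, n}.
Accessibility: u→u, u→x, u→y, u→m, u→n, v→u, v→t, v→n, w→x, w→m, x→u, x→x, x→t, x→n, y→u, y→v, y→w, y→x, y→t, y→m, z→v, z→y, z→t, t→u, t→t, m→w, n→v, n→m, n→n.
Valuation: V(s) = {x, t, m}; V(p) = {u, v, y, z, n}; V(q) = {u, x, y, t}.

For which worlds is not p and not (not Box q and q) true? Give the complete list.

Let φ = not p and not (not Box q and q). Evaluate φ at each world:
  u (successors {u, x, y, m, n}): φ is false.
  v (successors {u, t, n}): φ is false.
  w (successors {x, m}): φ is true.
  x (successors {u, x, t, n}): φ is false.
  y (successors {u, v, w, x, t, m}): φ is false.
  z (successors {v, y, t}): φ is false.
  t (successors {u, t}): φ is true.
  m (successors {w}): φ is true.
  n (successors {v, m, n}): φ is false.
For instance, at u:
  At u: not p is false, not (not Box q and q) is false, so not p and not (not Box q and q) is false.
    At u: not Box q and q is true, so not (not Box q and q) is false.
      At u: not Box q is true, q is true, so not Box q and q is true.
Satisfying worlds: {w, t, m}

w, t, m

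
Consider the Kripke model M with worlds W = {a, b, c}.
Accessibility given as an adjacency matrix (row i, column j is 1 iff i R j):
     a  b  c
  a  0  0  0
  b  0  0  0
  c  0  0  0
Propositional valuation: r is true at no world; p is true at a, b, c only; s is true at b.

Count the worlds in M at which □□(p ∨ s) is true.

Let φ = □□(p ∨ s). Evaluate φ at each world:
  a (successors ∅): φ is true.
  b (successors ∅): φ is true.
  c (successors ∅): φ is true.
For instance, at c:
  At c: no accessible worlds, so □□(p ∨ s) holds vacuously.
Satisfying worlds: {a, b, c}

3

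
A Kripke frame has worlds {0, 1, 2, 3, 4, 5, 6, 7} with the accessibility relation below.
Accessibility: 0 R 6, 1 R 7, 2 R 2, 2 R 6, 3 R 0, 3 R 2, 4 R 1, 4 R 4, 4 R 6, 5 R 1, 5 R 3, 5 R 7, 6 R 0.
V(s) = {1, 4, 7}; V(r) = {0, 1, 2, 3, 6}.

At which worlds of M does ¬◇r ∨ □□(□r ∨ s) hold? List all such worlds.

Let φ = ¬◇r ∨ □□(□r ∨ s). Evaluate φ at each world:
  0 (successors {6}): φ is true.
  1 (successors {7}): φ is true.
  2 (successors {2, 6}): φ is true.
  3 (successors {0, 2}): φ is true.
  4 (successors {1, 4, 6}): φ is true.
  5 (successors {1, 3, 7}): φ is true.
  6 (successors {0}): φ is true.
  7 (successors ∅): φ is true.
For instance, at 1:
  At 1: ¬◇r is true, □□(□r ∨ s) is true, so ¬◇r ∨ □□(□r ∨ s) is true.
    At 1: ◇r is false, so ¬◇r is true.
      At 1: ◇r requires r at some successor in {7}.
        At 7: r is false.
      So ◇r is false at 1.
    At 1: □□(□r ∨ s) requires □(□r ∨ s) at every successor {7}.
      At 7: □(□r ∨ s) is true.
    So □□(□r ∨ s) is true at 1.
Satisfying worlds: {0, 1, 2, 3, 4, 5, 6, 7}

0, 1, 2, 3, 4, 5, 6, 7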